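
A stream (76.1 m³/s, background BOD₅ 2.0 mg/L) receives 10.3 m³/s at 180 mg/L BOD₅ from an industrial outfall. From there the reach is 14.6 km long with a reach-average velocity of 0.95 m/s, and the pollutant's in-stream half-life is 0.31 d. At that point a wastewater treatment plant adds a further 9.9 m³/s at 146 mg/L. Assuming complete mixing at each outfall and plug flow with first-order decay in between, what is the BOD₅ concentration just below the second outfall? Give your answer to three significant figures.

Flow-weighted average: C = (76.10·2.000 + 10.30·180.0) / 86.40 = 2006/86.40 = 23.22 mg/L; combined flow 86.40 m³/s.
Travel time t = 14.6·1000 / 0.95 = 15370 s = 4.269 h.
Half-life 0.31 d → k = ln 2 / 0.31 = 2.236 d⁻¹.
Decay over the reach: 23.22·exp(−kt) = 23.22·0.6718 = 15.60 mg/L.
At the second outfall, C = (86.40·15.60 + 9.900·146.0) / (86.40 + 9.900) = 29.01 mg/L.

29.0 mg/L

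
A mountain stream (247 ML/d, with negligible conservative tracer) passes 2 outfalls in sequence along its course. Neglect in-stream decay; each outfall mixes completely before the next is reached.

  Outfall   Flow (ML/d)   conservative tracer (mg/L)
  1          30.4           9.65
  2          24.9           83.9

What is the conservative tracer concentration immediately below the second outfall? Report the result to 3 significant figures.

Outfall 1: combined Q = 277.4 ML/d; C = (247.0·0 + 30.40·9.650)/277.4 = 1.058 mg/L.
Outfall 2: combined Q = 302.3 ML/d; C = (277.4·1.058 + 24.90·83.90)/302.3 = 7.881 mg/L.

7.88 mg/L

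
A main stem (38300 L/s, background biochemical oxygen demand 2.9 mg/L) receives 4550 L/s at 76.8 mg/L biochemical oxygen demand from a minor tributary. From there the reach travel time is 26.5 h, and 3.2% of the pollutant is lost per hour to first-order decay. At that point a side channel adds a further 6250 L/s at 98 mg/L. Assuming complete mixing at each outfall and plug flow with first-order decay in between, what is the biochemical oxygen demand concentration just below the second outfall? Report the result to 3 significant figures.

16.4 mg/L

Flow-weighted average: C = (38300·2.900 + 4550·76.80) / 42850 = 460500/42850 = 10.75 mg/L; combined flow 42850 L/s.
3.2%/h lost → k = −ln(1 − 0.032) = 0.03252 h⁻¹.
After decay, C = 10.75 × e^(−kt) = 10.75 × 0.4224 = 4.539 mg/L.
At the second outfall, C = (42850·4.539 + 6250·98.00) / (42850 + 6250) = 16.44 mg/L.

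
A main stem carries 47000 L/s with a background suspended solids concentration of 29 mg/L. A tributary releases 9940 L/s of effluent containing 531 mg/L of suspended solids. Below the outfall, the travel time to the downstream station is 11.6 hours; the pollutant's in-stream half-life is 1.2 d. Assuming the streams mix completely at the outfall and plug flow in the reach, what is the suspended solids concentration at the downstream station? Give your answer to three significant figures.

88.2 mg/L

Mixed concentration C = ΣQC/ΣQ = (47000·29.00 + 9940·531.0) / 56940 = 6641000/56940 = 116.6 mg/L.
Half-life 1.2 d → k = ln 2 / 1.2 = 0.5776 d⁻¹.
After decay, C = 116.6 × e^(−kt) = 116.6 × 0.7564 = 88.22 mg/L.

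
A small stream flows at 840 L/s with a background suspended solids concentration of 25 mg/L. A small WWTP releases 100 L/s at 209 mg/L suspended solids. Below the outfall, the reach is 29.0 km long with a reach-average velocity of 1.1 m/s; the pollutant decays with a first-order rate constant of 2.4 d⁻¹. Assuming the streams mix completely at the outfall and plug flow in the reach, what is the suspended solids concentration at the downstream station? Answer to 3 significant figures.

After mixing, C = (840.0·25.00 + 100.0·209.0) / 940.0 = 41900/940.0 = 44.57 mg/L.
Travel time t = 29.0·1000 / 1.1 = 26360 s = 7.323 h.
After decay, C = 44.57 × e^(−kt) = 44.57 × 0.4808 = 21.43 mg/L.

21.4 mg/L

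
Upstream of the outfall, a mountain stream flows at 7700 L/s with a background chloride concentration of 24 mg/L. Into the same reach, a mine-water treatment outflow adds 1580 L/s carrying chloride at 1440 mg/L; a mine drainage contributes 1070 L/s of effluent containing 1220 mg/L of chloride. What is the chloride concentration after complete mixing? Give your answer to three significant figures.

Flow-weighted average: C = (7700·24.00 + 1580·1440 + 1070·1220) / 10350 = 3765000/10350 = 363.8 mg/L.

364 mg/L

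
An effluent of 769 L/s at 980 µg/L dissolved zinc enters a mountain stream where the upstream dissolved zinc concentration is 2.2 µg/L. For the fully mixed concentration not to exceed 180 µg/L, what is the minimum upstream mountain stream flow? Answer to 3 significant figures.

Set C_mix = 180: (Q·2.200 + 769.0·980.0) / (Q + 769.0) = 180
→ Q = 769.0·(980.0 − 180)/(180 − 2.200) = 3460 L/s.

3460 L/s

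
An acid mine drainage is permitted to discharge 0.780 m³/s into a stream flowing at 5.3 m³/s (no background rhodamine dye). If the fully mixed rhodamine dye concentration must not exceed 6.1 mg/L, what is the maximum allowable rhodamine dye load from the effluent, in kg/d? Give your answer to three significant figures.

3200 kg/d

Mass balance at the limit: 5.300·0 + 0.7800·Cₑ = 6.080·6.1 → Cₑ = 47.55 mg/L.
Load = 0.7800 m³/s × 47.55 g/m³ × 86 400 s/d = 3204 kg/d.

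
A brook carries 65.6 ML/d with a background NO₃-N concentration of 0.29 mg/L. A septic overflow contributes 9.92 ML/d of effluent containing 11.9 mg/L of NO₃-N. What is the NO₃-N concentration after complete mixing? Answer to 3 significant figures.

1.82 mg/L

Flow-weighted average: C = (65.60·0.2900 + 9.920·11.90) / 75.52 = 137.1/75.52 = 1.815 mg/L.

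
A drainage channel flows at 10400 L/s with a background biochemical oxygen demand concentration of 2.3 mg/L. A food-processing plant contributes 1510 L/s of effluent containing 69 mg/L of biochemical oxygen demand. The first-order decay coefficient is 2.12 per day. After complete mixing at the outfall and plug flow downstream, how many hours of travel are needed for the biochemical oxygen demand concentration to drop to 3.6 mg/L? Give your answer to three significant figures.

12.4 h

Flow-weighted average: C = (10400·2.300 + 1510·69.00) / 11910 = 128100/11910 = 10.76 mg/L.
10.76·exp(−k·t) = 3.6 → t = ln(10.76/3.6)/k = 44610 s = 12.39 h.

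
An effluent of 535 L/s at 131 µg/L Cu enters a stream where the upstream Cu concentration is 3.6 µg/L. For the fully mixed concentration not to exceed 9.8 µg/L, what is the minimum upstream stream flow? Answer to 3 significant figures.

Set C_mix = 9.8: (Q·3.600 + 535.0·131.0) / (Q + 535.0) = 9.8
→ Q = 535.0·(131.0 − 9.8)/(9.8 − 3.600) = 10460 L/s.

10500 L/s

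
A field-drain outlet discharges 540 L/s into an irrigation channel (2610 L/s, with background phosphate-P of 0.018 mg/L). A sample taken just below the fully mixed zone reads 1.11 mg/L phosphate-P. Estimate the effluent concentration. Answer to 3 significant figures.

Mass balance: 2610·0.01800 + 540.0·Cₑ = 3150·1.110
→ Cₑ = (3150·1.110 − 2610·0.01800) / 540.0 = 6.388 mg/L.

6.39 mg/L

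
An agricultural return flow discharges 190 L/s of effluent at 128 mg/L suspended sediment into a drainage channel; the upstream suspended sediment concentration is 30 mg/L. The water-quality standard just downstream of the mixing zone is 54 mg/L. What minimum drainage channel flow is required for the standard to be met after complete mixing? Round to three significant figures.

Set C_mix = 54: (Q·30.00 + 190.0·128.0) / (Q + 190.0) = 54
→ Q = 190.0·(128.0 − 54)/(54 − 30.00) = 585.8 L/s.

586 L/s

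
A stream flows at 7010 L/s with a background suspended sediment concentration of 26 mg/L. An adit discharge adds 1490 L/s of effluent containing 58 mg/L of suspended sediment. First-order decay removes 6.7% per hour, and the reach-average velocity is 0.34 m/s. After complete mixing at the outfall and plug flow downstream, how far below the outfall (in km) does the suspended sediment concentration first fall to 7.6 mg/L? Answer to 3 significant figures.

25.2 km

Mass balance: C = (7010·26.00 + 1490·58.00) / 8500 = 268700/8500 = 31.61 mg/L.
6.7%/h lost → k = −ln(1 − 0.067) = 0.06935 h⁻¹.
Set 31.61·exp(−k·t) = 7.6 → t = ln(31.61/7.6)/k = 73990 s = 20.55 h.
Distance = v·t = 0.34·73990 = 25160 m = 25.16 km.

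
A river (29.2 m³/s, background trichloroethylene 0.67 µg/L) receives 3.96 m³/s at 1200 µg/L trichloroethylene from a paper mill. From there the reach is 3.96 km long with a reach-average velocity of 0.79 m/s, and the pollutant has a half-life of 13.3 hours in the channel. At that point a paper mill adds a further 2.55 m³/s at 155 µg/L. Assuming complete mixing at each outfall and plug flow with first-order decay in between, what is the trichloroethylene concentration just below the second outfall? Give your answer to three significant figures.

Conservation of mass: C = (29.20·0.6700 + 3.960·1200) / 33.16 = 4772/33.16 = 143.9 µg/L; combined flow 33.16 m³/s.
Travel time t = 3.96·1000 / 0.79 = 5013 s = 1.392 h.
Half-life 13.3 h → k = ln 2 / 13.3 = 0.05212 h⁻¹ = 1.251 d⁻¹.
After decay, C = 143.9 × e^(−kt) = 143.9 × 0.9300 = 133.8 µg/L.
Second outfall: C = (33.16·133.8 + 2.550·155.0)/35.71 = 135.3 µg/L.

135 µg/L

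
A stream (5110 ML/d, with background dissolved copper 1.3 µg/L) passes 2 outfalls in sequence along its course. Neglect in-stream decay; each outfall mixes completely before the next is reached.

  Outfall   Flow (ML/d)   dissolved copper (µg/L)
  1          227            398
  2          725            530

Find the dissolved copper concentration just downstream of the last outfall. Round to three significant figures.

79.4 µg/L

Below outfall 1: Q → 5337 ML/d, C = (5110·1.300 + 227.0·398.0)/5337 = 18.17 µg/L.
Below outfall 2: Q → 6062 ML/d, C = (5337·18.17 + 725.0·530.0)/6062 = 79.39 µg/L.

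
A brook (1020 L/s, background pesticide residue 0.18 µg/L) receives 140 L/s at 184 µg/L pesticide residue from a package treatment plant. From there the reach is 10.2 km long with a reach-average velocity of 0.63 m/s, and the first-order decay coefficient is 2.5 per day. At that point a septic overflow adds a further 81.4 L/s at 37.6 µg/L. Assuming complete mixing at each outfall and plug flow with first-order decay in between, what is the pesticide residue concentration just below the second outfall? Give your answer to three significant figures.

15.5 µg/L

Flow-weighted average: C = (1020·0.1800 + 140.0·184.0) / 1160 = 25940/1160 = 22.37 µg/L; combined flow 1160 L/s.
Travel time t = 10.2·1000 / 0.63 = 16190 s = 4.497 h.
After decay, C = 22.37 × e^(−kt) = 22.37 × 0.6260 = 14.00 µg/L.
Second outfall: C = (1160·14.00 + 81.40·37.60)/1241 = 15.55 µg/L.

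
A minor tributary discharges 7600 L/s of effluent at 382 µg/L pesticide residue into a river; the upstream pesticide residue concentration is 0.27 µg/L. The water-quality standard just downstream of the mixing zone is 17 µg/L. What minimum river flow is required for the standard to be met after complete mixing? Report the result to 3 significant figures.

166000 L/s

Set C_mix = 17: (Q·0.2700 + 7600·382.0) / (Q + 7600) = 17
→ Q = 7600·(382.0 − 17)/(17 − 0.2700) = 165800 L/s.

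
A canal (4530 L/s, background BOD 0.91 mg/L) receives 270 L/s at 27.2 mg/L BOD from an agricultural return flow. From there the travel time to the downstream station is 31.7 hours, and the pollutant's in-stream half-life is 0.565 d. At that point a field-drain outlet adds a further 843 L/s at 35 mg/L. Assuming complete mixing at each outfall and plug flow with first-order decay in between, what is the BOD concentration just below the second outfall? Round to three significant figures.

5.63 mg/L

Conservation of mass: C = (4530·0.9100 + 270.0·27.20) / 4800 = 11470/4800 = 2.389 mg/L; combined flow 4800 L/s.
Half-life 0.565 d → k = ln 2 / 0.565 = 1.227 d⁻¹.
First-order decay: C = 2.389·exp(−k·t) = 2.389·0.1978 = 0.4725 mg/L.
Second outfall: C = (4800·0.4725 + 843.0·35.00)/5643 = 5.631 mg/L.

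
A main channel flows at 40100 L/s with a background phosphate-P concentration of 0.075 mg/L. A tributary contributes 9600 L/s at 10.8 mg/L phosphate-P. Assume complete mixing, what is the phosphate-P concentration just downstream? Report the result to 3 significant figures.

Mixed concentration C = ΣQC/ΣQ = (40100·0.07500 + 9600·10.80) / 49700 = 106700/49700 = 2.147 mg/L.

2.15 mg/L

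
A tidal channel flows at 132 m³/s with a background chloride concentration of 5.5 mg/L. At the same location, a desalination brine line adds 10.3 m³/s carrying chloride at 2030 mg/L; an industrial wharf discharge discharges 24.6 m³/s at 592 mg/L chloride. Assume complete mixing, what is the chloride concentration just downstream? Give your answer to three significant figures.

217 mg/L

Flow-weighted average: C = (132.0·5.500 + 10.30·2030 + 24.60·592.0) / 166.9 = 36200/166.9 = 216.9 mg/L.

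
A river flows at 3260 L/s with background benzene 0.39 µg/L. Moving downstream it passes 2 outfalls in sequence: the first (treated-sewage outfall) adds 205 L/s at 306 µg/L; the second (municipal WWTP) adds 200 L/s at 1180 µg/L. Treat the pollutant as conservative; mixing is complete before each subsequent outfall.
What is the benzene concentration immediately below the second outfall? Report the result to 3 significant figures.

81.9 µg/L

Outfall 1: combined Q = 3465 L/s; C = (3260·0.3900 + 205.0·306.0)/3465 = 18.47 µg/L.
Outfall 2: combined Q = 3665 L/s; C = (3465·18.47 + 200.0·1180)/3665 = 81.86 µg/L.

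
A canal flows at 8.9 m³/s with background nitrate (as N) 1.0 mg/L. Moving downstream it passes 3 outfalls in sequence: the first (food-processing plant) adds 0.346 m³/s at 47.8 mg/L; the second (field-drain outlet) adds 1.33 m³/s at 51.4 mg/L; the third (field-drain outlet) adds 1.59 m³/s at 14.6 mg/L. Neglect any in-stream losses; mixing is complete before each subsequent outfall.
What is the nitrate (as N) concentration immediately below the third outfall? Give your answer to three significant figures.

9.62 mg/L

After outfall 1: Q = 8.900 + 0.3460 = 9.246 m³/s; C = (8.900·1.000 + 0.3460·47.80)/9.246 = 2.751 mg/L.
After outfall 2: Q = 9.246 + 1.330 = 10.58 m³/s; C = (9.246·2.751 + 1.330·51.40)/10.58 = 8.869 mg/L.
After outfall 3: Q = 10.58 + 1.590 = 12.17 m³/s; C = (10.58·8.869 + 1.590·14.60)/12.17 = 9.618 mg/L.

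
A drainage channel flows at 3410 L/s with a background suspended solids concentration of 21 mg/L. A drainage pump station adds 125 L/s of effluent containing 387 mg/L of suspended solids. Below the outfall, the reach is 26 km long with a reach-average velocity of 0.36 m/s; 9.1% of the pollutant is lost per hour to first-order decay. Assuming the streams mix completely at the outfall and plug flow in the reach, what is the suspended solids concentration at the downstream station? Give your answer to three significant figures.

Flow-weighted average: C = (3410·21.00 + 125.0·387.0) / 3535 = 120000/3535 = 33.94 mg/L.
Travel time t = 26·1000 / 0.36 = 72220 s = 20.06 h.
9.1%/h lost → k = −ln(1 − 0.091) = 0.09541 h⁻¹.
Decay over the reach: 33.94·exp(−kt) = 33.94·0.1475 = 5.006 mg/L.

5.01 mg/L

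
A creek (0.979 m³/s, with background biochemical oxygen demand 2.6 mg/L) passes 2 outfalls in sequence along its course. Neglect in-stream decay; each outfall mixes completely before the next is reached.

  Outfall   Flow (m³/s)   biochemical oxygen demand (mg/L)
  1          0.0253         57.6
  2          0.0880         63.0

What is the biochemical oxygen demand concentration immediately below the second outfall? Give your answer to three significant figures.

8.74 mg/L

Outfall 1: combined Q = 1.004 m³/s; C = (0.9790·2.600 + 0.02530·57.60)/1.004 = 3.986 mg/L.
Outfall 2: combined Q = 1.092 m³/s; C = (1.004·3.986 + 0.08800·63.00)/1.092 = 8.740 mg/L.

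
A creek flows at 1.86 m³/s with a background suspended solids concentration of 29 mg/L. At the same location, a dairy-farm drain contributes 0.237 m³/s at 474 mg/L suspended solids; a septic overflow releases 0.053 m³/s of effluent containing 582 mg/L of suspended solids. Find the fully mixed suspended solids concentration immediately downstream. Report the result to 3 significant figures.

91.7 mg/L

Conservation of mass: C = (1.860·29.00 + 0.2370·474.0 + 0.05300·582.0) / 2.150 = 197.1/2.150 = 91.69 mg/L.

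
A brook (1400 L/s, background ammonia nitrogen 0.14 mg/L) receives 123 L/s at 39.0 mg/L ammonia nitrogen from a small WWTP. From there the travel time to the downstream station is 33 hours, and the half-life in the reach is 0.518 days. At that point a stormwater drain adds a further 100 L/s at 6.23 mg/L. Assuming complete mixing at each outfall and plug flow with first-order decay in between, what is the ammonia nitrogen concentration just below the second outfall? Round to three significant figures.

Mixed concentration C = ΣQC/ΣQ = (1400·0.1400 + 123.0·39.00) / 1523 = 4993/1523 = 3.278 mg/L; combined flow 1523 L/s.
Half-life 0.518 d → k = ln 2 / 0.518 = 1.338 d⁻¹.
First-order decay: C = 3.278·exp(−k·t) = 3.278·0.1588 = 0.5207 mg/L.
Second outfall: C = (1523·0.5207 + 100.0·6.230)/1623 = 0.8725 mg/L.

0.872 mg/L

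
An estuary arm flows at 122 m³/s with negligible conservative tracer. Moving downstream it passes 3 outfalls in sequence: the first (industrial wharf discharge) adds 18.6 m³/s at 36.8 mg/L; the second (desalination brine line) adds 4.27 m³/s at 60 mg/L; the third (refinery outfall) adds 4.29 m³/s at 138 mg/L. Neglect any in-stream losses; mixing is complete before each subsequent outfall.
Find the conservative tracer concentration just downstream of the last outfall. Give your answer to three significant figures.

Outfall 1: combined Q = 140.6 m³/s; C = (122.0·0 + 18.60·36.80)/140.6 = 4.868 mg/L.
Outfall 2: combined Q = 144.9 m³/s; C = (140.6·4.868 + 4.270·60.00)/144.9 = 6.493 mg/L.
Outfall 3: combined Q = 149.2 m³/s; C = (144.9·6.493 + 4.290·138.0)/149.2 = 10.28 mg/L.

10.3 mg/L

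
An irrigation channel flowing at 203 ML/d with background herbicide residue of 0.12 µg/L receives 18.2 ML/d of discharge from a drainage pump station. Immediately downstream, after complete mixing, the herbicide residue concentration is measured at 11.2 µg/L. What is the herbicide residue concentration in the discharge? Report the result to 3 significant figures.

135 µg/L

Mass balance: 203.0·0.1200 + 18.20·Cₑ = 221.2·11.20
→ Cₑ = (221.2·11.20 − 203.0·0.1200) / 18.20 = 134.8 µg/L.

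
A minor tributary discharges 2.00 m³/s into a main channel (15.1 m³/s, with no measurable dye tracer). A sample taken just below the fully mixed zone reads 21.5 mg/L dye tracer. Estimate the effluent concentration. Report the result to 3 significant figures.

184 mg/L

Mass balance: 15.10·0 + 2.000·Cₑ = 17.10·21.50
→ Cₑ = (17.10·21.50 − 15.10·0) / 2.000 = 183.8 mg/L.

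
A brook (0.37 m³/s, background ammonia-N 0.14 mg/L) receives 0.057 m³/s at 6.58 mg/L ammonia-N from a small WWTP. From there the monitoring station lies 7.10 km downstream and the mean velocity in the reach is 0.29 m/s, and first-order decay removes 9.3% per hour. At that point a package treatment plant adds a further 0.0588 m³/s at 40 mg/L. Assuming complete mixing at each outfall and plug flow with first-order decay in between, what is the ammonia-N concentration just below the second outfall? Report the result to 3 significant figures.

5.29 mg/L

Mass balance: C = (0.3700·0.1400 + 0.05700·6.580) / 0.4270 = 0.4269/0.4270 = 0.9997 mg/L; combined flow 0.4270 m³/s.
Travel time t = 7.10·1000 / 0.29 = 24480 s = 6.801 h.
9.3%/h lost → k = −ln(1 − 0.093) = 0.09761 h⁻¹.
Decay over the reach: 0.9997·exp(−kt) = 0.9997·0.5149 = 0.5147 mg/L.
Second outfall: C = (0.4270·0.5147 + 0.05880·40.00)/0.4858 = 5.294 mg/L.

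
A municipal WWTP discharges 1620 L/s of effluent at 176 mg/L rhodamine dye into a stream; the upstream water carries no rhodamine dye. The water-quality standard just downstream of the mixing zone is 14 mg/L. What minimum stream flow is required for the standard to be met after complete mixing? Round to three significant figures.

Set C_mix = 14: (Q·0 + 1620·176.0) / (Q + 1620) = 14
→ Q = 1620·(176.0 − 14)/(14 − 0) = 18750 L/s.

18700 L/s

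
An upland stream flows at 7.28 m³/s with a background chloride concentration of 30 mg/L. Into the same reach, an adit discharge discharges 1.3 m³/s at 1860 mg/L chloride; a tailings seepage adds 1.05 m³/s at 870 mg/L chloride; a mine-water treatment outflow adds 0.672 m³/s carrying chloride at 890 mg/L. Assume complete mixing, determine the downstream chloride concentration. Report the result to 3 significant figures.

403 mg/L

Mass balance: C = (7.280·30.00 + 1.300·1860 + 1.050·870.0 + 0.6720·890.0) / 10.30 = 4148/10.30 = 402.6 mg/L.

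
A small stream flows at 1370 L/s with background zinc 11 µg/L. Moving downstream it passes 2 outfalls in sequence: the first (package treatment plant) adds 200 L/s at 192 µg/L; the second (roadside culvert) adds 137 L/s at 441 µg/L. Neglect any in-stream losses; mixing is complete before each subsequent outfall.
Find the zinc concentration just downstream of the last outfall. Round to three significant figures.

66.7 µg/L

After outfall 1: Q = 1370 + 200.0 = 1570 L/s; C = (1370·11.00 + 200.0·192.0)/1570 = 34.06 µg/L.
After outfall 2: Q = 1570 + 137.0 = 1707 L/s; C = (1570·34.06 + 137.0·441.0)/1707 = 66.72 µg/L.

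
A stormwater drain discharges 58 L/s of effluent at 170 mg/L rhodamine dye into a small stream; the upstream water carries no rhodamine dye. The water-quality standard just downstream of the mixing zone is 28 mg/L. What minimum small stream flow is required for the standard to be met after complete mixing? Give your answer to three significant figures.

Set C_mix = 28: (Q·0 + 58.00·170.0) / (Q + 58.00) = 28
→ Q = 58.00·(170.0 − 28)/(28 − 0) = 294.1 L/s.

294 L/s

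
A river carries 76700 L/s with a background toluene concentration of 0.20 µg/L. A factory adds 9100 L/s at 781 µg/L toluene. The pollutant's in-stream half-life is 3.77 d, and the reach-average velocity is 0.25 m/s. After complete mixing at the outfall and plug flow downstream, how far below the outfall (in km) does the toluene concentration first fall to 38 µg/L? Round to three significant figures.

91.8 km

Mass balance: C = (76700·0.2000 + 9100·781.0) / 85800 = 7122000/85800 = 83.01 µg/L.
Half-life 3.77 d → k = ln 2 / 3.77 = 0.1839 d⁻¹.
Set 83.01·exp(−k·t) = 38 → t = ln(83.01/38)/k = 367200 s = 102.0 h.
Distance = v·t = 0.25·367200 = 91800 m = 91.80 km.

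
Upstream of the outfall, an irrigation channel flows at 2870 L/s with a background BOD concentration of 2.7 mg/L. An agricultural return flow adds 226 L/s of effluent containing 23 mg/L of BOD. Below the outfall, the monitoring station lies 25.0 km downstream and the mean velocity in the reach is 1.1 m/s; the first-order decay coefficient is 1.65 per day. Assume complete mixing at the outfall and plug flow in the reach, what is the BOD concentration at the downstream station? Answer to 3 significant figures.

After mixing, C = (2870·2.700 + 226.0·23.00) / 3096 = 12950/3096 = 4.182 mg/L.
Travel time t = 25.0·1000 / 1.1 = 22730 s = 6.313 h.
Decay over the reach: 4.182·exp(−kt) = 4.182·0.6479 = 2.709 mg/L.

2.71 mg/L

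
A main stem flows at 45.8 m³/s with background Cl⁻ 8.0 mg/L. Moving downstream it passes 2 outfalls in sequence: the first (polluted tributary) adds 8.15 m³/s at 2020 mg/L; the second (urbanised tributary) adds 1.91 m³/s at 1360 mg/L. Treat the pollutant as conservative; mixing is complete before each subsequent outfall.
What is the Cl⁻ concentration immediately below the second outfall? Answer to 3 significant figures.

After outfall 1: Q = 45.80 + 8.150 = 53.95 m³/s; C = (45.80·8.000 + 8.150·2020)/53.95 = 311.9 mg/L.
After outfall 2: Q = 53.95 + 1.910 = 55.86 m³/s; C = (53.95·311.9 + 1.910·1360)/55.86 = 347.8 mg/L.

348 mg/L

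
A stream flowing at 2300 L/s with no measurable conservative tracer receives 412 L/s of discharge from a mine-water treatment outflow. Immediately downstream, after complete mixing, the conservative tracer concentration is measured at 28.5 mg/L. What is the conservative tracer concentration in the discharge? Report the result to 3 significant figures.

188 mg/L

Mass balance: 2300·0 + 412.0·Cₑ = 2712·28.50
→ Cₑ = (2712·28.50 − 2300·0) / 412.0 = 187.6 mg/L.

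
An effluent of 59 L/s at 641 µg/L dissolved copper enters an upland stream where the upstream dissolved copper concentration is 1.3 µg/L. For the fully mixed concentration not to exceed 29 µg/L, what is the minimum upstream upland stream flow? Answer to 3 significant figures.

Set C_mix = 29: (Q·1.300 + 59.00·641.0) / (Q + 59.00) = 29
→ Q = 59.00·(641.0 − 29)/(29 − 1.300) = 1304 L/s.

1300 L/s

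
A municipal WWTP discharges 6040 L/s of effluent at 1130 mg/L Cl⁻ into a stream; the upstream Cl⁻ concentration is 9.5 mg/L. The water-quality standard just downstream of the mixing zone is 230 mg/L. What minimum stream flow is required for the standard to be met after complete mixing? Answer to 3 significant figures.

Set C_mix = 230: (Q·9.500 + 6040·1130) / (Q + 6040) = 230
→ Q = 6040·(1130 − 230)/(230 − 9.500) = 24650 L/s.

24700 L/s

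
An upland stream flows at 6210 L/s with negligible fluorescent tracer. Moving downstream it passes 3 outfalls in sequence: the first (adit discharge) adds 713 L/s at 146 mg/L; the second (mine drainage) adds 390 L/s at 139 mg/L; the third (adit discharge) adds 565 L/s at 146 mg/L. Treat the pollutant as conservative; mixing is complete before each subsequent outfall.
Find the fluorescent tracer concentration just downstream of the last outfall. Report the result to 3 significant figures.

After outfall 1: Q = 6210 + 713.0 = 6923 L/s; C = (6210·0 + 713.0·146.0)/6923 = 15.04 mg/L.
After outfall 2: Q = 6923 + 390.0 = 7313 L/s; C = (6923·15.04 + 390.0·139.0)/7313 = 21.65 mg/L.
After outfall 3: Q = 7313 + 565.0 = 7878 L/s; C = (7313·21.65 + 565.0·146.0)/7878 = 30.57 mg/L.

30.6 mg/L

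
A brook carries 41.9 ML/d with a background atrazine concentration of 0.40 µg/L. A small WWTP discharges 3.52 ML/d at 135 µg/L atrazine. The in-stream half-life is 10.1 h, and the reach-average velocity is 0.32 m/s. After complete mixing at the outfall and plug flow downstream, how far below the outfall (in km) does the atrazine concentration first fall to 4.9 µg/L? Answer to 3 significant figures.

Mixed concentration C = ΣQC/ΣQ = (41.90·0.4000 + 3.520·135.0) / 45.42 = 492.0/45.42 = 10.83 µg/L.
Half-life 10.1 h → k = ln 2 / 10.1 = 0.06863 h⁻¹ = 1.647 d⁻¹.
Set 10.83·exp(−k·t) = 4.9 → t = ln(10.83/4.9)/k = 41610 s = 11.56 h.
Distance = v·t = 0.32·41610 = 13310 m = 13.31 km.

13.3 km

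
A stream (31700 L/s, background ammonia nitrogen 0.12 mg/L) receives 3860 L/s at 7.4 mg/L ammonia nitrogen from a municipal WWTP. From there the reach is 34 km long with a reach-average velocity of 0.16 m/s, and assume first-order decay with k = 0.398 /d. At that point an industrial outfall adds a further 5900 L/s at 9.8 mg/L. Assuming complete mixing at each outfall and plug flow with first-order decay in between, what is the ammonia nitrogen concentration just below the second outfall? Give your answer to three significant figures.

1.69 mg/L

Mass balance: C = (31700·0.1200 + 3860·7.400) / 35560 = 32370/35560 = 0.9102 mg/L; combined flow 35560 L/s.
Travel time t = 34·1000 / 0.16 = 212500 s = 59.03 h.
First-order decay: C = 0.9102·exp(−k·t) = 0.9102·0.3757 = 0.3420 mg/L.
At the second outfall, C = (35560·0.3420 + 5900·9.800) / (35560 + 5900) = 1.688 mg/L.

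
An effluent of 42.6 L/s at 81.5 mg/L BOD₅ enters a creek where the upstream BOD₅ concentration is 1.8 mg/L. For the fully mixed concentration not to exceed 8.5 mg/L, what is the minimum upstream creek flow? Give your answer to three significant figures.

Set C_mix = 8.5: (Q·1.800 + 42.60·81.50) / (Q + 42.60) = 8.5
→ Q = 42.60·(81.50 − 8.5)/(8.5 − 1.800) = 464.1 L/s.

464 L/s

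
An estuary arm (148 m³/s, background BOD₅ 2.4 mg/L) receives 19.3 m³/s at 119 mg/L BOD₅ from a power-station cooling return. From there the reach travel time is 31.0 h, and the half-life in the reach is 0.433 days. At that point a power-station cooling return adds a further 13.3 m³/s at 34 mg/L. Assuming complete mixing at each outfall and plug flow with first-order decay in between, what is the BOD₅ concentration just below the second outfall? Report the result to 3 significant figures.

4.36 mg/L

Conservation of mass: C = (148.0·2.400 + 19.30·119.0) / 167.3 = 2652/167.3 = 15.85 mg/L; combined flow 167.3 m³/s.
Half-life 0.433 d → k = ln 2 / 0.433 = 1.601 d⁻¹.
Decay over the reach: 15.85·exp(−kt) = 15.85·0.1265 = 2.005 mg/L.
At the second outfall, C = (167.3·2.005 + 13.30·34.00) / (167.3 + 13.30) = 4.361 mg/L.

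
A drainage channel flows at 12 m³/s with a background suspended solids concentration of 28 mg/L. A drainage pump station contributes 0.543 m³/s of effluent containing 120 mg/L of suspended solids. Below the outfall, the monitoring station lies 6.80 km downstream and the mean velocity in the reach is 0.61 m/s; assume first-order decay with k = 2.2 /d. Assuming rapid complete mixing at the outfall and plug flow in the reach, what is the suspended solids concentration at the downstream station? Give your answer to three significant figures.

24.1 mg/L

Mass balance: C = (12.00·28.00 + 0.5430·120.0) / 12.54 = 401.2/12.54 = 31.98 mg/L.
Travel time t = 6.80·1000 / 0.61 = 11150 s = 3.097 h.
Applying C = C₀e^(−kt): 31.98 × 0.7529 = 24.08 mg/L.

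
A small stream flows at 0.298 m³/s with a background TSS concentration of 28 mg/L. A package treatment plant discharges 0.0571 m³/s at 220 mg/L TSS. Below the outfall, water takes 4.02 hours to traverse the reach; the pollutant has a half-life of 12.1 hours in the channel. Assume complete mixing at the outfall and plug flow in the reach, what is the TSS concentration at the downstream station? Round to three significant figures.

46.8 mg/L

Mixed concentration C = ΣQC/ΣQ = (0.2980·28.00 + 0.05710·220.0) / 0.3551 = 20.91/0.3551 = 58.87 mg/L.
Half-life 12.1 h → k = ln 2 / 12.1 = 0.05728 h⁻¹ = 1.375 d⁻¹.
Decay over the reach: 58.87·exp(−kt) = 58.87·0.7943 = 46.76 mg/L.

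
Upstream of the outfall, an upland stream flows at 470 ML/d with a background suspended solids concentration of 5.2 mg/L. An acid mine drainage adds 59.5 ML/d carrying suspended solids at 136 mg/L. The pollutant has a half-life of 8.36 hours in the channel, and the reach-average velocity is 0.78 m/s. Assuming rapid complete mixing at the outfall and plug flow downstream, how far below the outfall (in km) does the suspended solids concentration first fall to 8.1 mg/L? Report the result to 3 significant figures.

30.4 km

Mass balance: C = (470.0·5.200 + 59.50·136.0) / 529.5 = 10540/529.5 = 19.90 mg/L.
Half-life 8.36 h → k = ln 2 / 8.36 = 0.08291 h⁻¹ = 1.990 d⁻¹.
Set 19.90·exp(−k·t) = 8.1 → t = ln(19.90/8.1)/k = 39020 s = 10.84 h.
Distance = v·t = 0.78·39020 = 30440 m = 30.44 km.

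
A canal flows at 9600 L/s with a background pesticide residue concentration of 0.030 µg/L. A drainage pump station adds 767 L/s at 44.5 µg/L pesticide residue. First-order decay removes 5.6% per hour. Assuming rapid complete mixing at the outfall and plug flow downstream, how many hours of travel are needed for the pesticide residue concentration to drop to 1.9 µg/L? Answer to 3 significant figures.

9.69 h

Conservation of mass: C = (9600·0.03000 + 767.0·44.50) / 10370 = 34420/10370 = 3.320 µg/L.
5.6%/h lost → k = −ln(1 − 0.056) = 0.05763 h⁻¹.
3.320·exp(−k·t) = 1.9 → t = ln(3.320/1.9)/k = 34870 s = 9.685 h.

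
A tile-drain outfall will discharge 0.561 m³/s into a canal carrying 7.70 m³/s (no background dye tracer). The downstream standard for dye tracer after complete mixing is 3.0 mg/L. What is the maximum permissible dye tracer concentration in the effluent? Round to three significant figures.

At the limit, (Qr·Cr + Qe·Cₑ)/(Qr + Qe) = 3.0:
Cₑ = (8.261·3.0 − 7.700·0) / 0.5610 = 44.18 mg/L.

44.2 mg/L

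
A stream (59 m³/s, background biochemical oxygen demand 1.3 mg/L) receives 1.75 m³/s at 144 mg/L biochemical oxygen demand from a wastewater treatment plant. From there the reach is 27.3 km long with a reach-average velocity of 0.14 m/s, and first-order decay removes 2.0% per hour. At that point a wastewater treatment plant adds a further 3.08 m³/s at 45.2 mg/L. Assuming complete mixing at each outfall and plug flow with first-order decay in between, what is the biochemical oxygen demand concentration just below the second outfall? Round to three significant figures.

After mixing, C = (59.00·1.300 + 1.750·144.0) / 60.75 = 328.7/60.75 = 5.411 mg/L; combined flow 60.75 m³/s.
Travel time t = 27.3·1000 / 0.14 = 195000 s = 54.17 h.
2.0%/h lost → k = −ln(1 − 0.02) = 0.02020 h⁻¹.
Decay over the reach: 5.411·exp(−kt) = 5.411·0.3348 = 1.811 mg/L.
At the second outfall, C = (60.75·1.811 + 3.080·45.20) / (60.75 + 3.080) = 3.905 mg/L.

3.90 mg/L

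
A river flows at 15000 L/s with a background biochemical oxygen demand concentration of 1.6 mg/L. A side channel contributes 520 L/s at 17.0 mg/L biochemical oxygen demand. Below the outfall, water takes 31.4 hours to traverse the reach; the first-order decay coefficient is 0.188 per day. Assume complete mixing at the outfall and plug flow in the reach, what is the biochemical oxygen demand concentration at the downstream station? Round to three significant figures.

Flow-weighted average: C = (15000·1.600 + 520.0·17.00) / 15520 = 32840/15520 = 2.116 mg/L.
First-order decay: C = 2.116·exp(−k·t) = 2.116·0.7819 = 1.655 mg/L.

1.65 mg/L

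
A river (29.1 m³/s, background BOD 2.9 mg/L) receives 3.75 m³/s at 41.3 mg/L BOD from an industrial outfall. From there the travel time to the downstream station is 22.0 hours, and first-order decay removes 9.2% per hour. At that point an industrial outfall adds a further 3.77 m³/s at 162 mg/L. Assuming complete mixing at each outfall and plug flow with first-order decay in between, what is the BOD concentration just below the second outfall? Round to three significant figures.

After mixing, C = (29.10·2.900 + 3.750·41.30) / 32.85 = 239.3/32.85 = 7.284 mg/L; combined flow 32.85 m³/s.
9.2%/h lost → k = −ln(1 − 0.092) = 0.09651 h⁻¹.
First-order decay: C = 7.284·exp(−k·t) = 7.284·0.1196 = 0.8714 mg/L.
At the second outfall, C = (32.85·0.8714 + 3.770·162.0) / (32.85 + 3.770) = 17.46 mg/L.

17.5 mg/L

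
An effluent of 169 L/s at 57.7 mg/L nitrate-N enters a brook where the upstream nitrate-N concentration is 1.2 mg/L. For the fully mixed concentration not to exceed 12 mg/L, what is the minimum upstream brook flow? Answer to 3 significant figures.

715 L/s

Set C_mix = 12: (Q·1.200 + 169.0·57.70) / (Q + 169.0) = 12
→ Q = 169.0·(57.70 − 12)/(12 − 1.200) = 715.1 L/s.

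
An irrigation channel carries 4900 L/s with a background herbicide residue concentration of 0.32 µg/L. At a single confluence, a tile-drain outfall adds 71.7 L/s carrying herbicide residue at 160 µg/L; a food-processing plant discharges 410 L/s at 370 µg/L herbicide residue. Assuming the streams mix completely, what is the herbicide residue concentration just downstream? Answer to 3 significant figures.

Flow-weighted average: C = (4900·0.3200 + 71.70·160.0 + 410.0·370.0) / 5382 = 164700/5382 = 30.61 µg/L.

30.6 µg/L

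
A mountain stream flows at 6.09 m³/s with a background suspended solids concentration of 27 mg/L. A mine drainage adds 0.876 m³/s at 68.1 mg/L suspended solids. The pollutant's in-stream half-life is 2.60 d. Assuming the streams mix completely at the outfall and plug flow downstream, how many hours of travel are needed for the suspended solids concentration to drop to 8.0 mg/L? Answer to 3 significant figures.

Mixed concentration C = ΣQC/ΣQ = (6.090·27.00 + 0.8760·68.10) / 6.966 = 224.1/6.966 = 32.17 mg/L.
Half-life 2.60 d → k = ln 2 / 2.60 = 0.2666 d⁻¹.
32.17·exp(−k·t) = 8.0 → t = ln(32.17/8.0)/k = 451000 s = 125.3 h.

125 h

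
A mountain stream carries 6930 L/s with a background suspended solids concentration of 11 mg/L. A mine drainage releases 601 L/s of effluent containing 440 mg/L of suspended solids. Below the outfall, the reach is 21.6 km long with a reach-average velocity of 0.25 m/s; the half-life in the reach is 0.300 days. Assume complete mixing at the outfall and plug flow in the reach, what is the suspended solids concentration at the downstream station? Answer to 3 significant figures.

4.49 mg/L

Conservation of mass: C = (6930·11.00 + 601.0·440.0) / 7531 = 340700/7531 = 45.24 mg/L.
Travel time t = 21.6·1000 / 0.25 = 86400 s = 24.00 h.
Half-life 0.300 d → k = ln 2 / 0.300 = 2.310 d⁻¹.
First-order decay: C = 45.24·exp(−k·t) = 45.24·0.09921 = 4.488 mg/L.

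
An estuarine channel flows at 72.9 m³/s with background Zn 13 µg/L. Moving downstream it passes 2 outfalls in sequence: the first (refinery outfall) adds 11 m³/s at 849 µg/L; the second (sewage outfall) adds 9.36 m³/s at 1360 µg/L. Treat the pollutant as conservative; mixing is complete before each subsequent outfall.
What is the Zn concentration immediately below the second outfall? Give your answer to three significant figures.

Below outfall 1: Q → 83.90 m³/s, C = (72.90·13.00 + 11.00·849.0)/83.90 = 122.6 µg/L.
Below outfall 2: Q → 93.26 m³/s, C = (83.90·122.6 + 9.360·1360)/93.26 = 246.8 µg/L.

247 µg/L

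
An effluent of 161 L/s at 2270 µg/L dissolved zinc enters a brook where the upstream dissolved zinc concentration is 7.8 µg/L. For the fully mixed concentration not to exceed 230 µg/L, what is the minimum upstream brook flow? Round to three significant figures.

1480 L/s

Set C_mix = 230: (Q·7.800 + 161.0·2270) / (Q + 161.0) = 230
→ Q = 161.0·(2270 − 230)/(230 − 7.800) = 1478 L/s.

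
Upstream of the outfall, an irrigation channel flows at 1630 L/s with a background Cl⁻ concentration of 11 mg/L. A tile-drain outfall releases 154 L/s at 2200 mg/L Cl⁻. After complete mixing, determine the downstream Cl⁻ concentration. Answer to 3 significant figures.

Flow-weighted average: C = (1630·11.00 + 154.0·2200) / 1784 = 356700/1784 = 200.0 mg/L.

200 mg/L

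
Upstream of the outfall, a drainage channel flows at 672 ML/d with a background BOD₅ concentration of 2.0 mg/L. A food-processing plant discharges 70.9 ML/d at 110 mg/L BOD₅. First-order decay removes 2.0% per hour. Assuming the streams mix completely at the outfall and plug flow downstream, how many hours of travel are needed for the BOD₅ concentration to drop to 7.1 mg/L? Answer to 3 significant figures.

27.2 h

Mixed concentration C = ΣQC/ΣQ = (672.0·2.000 + 70.90·110.0) / 742.9 = 9143/742.9 = 12.31 mg/L.
2.0%/h lost → k = −ln(1 − 0.02) = 0.02020 h⁻¹.
12.31·exp(−k·t) = 7.1 → t = ln(12.31/7.1)/k = 98020 s = 27.23 h.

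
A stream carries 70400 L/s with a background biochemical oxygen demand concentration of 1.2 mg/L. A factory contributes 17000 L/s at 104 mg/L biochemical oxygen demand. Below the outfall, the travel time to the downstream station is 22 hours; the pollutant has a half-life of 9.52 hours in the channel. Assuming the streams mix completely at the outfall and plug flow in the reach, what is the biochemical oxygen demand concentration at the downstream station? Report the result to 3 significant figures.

4.27 mg/L

Mixed concentration C = ΣQC/ΣQ = (70400·1.200 + 17000·104.0) / 87400 = 1852000/87400 = 21.20 mg/L.
Half-life 9.52 h → k = ln 2 / 9.52 = 0.07281 h⁻¹ = 1.747 d⁻¹.
Decay over the reach: 21.20·exp(−kt) = 21.20·0.2015 = 4.272 mg/L.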